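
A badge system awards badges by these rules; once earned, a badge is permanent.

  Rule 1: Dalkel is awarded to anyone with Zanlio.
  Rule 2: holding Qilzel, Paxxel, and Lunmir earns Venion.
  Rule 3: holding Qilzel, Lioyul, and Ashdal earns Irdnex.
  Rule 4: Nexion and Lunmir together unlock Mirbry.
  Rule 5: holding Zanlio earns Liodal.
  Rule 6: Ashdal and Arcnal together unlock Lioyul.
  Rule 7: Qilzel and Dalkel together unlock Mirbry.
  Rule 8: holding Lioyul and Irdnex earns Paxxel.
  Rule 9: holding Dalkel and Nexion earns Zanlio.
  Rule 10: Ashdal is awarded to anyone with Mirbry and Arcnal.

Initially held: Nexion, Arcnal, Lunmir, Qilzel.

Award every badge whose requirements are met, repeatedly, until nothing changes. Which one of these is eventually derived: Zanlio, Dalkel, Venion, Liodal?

Venion

With Nexion and Lunmir, Mirbry is earned (Rule 4).
With Mirbry and Arcnal, Ashdal is earned (Rule 10).
With Ashdal and Arcnal, Lioyul is earned (Rule 6).
With Qilzel, Lioyul, and Ashdal, Irdnex is earned (Rule 3).
With Lioyul and Irdnex, Paxxel is earned (Rule 8).
With Qilzel, Paxxel, and Lunmir, Venion is earned (Rule 2).
Liodal would need Zanlio (Rule 5), but Zanlio is never earned. Zanlio would need Dalkel and Nexion (Rule 9), but Dalkel is never earned. Dalkel would need Zanlio (Rule 1), but Zanlio is never earned.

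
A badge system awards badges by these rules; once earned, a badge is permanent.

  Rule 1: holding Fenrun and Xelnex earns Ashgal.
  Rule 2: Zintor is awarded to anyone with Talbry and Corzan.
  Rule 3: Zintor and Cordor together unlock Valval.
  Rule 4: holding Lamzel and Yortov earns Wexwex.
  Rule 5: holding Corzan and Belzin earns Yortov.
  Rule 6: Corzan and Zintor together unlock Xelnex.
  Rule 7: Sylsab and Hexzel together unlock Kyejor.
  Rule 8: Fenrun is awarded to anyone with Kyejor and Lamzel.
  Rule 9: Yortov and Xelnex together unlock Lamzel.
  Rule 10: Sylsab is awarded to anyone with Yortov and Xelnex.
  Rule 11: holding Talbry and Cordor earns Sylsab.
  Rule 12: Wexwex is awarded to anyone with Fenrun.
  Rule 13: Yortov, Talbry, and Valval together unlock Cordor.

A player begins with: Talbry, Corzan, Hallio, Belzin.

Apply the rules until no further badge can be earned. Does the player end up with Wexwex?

With Talbry and Corzan, Zintor is earned (Rule 2).
With Corzan and Belzin, Yortov is earned (Rule 5).
With Corzan and Zintor, Xelnex is earned (Rule 6).
With Yortov and Xelnex, Lamzel is earned (Rule 9).
With Lamzel and Yortov, Wexwex is earned (Rule 4).

Yes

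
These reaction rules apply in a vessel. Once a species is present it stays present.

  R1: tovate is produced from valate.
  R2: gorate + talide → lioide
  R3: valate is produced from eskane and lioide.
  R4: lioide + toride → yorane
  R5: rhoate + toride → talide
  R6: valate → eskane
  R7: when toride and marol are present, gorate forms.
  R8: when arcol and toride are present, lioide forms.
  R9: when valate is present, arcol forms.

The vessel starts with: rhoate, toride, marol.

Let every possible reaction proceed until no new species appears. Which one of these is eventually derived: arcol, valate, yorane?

toride and marol present → gorate forms (R7).
rhoate and toride present → talide forms (R5).
gorate and talide present → lioide forms (R2).
lioide and toride present → yorane forms (R4).
valate would need eskane and lioide (R3), but eskane never forms. arcol would need valate (R9), but valate never forms.

yorane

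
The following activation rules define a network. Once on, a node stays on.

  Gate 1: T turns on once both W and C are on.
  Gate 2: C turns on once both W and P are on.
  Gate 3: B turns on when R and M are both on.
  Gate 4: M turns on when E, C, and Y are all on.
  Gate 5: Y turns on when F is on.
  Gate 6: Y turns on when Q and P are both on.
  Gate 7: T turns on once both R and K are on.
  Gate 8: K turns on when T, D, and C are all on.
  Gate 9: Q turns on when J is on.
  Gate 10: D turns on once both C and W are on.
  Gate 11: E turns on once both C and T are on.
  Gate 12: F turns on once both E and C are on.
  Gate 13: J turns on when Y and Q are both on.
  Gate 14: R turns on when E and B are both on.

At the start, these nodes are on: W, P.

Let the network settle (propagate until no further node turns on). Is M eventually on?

W and P are on, so C turns on (Gate 2).
W and C are on, so T turns on (Gate 1).
C and T are on, so E turns on (Gate 11).
Gate 12: E and C on → F on.
Gate 5: F on → Y on.
Gate 4: E, C, and Y on → M on.

Yes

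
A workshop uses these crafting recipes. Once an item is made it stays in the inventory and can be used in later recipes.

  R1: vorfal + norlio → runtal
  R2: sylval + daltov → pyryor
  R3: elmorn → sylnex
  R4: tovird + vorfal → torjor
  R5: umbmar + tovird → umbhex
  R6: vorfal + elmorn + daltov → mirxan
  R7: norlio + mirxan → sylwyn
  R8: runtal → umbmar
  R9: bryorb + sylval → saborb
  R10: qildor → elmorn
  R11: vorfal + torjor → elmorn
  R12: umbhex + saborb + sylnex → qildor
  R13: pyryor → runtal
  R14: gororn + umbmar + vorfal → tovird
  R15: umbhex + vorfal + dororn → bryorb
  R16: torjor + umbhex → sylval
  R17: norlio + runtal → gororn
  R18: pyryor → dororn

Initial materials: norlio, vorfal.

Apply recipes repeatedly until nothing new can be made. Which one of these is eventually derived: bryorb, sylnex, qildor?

sylnex

vorfal + norlio → runtal (R1).
Using R17, norlio and runtal make gororn.
runtal → umbmar (R8).
Using R14, gororn, umbmar, and vorfal make tovird.
tovird + vorfal → torjor (R4).
Using R11, vorfal and torjor make elmorn.
Using R3, elmorn makes sylnex.
bryorb would need umbhex, vorfal, and dororn (R15), but dororn is never obtained. qildor would need umbhex, saborb, and sylnex (R12), but saborb is never obtained.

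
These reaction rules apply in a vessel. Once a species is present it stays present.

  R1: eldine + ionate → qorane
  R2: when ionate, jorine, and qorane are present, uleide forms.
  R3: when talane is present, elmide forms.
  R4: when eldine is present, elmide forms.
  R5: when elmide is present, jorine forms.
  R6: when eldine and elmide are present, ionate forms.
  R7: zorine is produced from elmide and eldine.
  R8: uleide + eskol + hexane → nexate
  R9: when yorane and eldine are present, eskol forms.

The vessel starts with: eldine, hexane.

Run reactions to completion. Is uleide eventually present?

Yes

eldine present → elmide forms (R4).
eldine and elmide present → ionate forms (R6).
elmide present → jorine forms (R5).
eldine and ionate present → qorane forms (R1).
ionate, jorine, and qorane present → uleide forms (R2).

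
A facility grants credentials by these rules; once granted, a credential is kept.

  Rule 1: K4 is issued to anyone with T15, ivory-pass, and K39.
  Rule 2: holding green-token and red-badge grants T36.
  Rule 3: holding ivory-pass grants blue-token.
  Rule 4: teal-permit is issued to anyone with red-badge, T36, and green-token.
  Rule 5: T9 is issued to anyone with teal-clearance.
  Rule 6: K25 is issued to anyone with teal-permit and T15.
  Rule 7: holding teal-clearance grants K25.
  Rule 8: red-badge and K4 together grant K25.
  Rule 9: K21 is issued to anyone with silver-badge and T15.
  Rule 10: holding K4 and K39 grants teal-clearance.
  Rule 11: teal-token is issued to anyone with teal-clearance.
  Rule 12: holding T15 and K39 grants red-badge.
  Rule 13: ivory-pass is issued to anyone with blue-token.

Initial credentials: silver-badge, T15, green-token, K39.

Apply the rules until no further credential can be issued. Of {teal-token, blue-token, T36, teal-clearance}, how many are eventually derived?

1

Holding T15 and K39 grants red-badge (Rule 12).
Holding green-token and red-badge grants T36 (Rule 2).
teal-token would need teal-clearance (Rule 11), but teal-clearance is never granted.
blue-token would need ivory-pass (Rule 3), but ivory-pass is never granted.
T36: reached.
teal-clearance would need K4 and K39 (Rule 10), but K4 is never granted.
Reached: T36 — 1 of the 4.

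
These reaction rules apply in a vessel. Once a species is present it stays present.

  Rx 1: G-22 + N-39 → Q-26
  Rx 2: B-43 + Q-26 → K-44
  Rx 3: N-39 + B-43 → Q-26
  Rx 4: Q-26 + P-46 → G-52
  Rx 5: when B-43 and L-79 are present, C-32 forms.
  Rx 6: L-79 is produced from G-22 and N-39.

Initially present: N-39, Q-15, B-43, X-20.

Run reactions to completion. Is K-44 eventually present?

Yes

N-39 and B-43 present → Q-26 forms (Rx 3).
B-43 and Q-26 present → K-44 forms (Rx 2).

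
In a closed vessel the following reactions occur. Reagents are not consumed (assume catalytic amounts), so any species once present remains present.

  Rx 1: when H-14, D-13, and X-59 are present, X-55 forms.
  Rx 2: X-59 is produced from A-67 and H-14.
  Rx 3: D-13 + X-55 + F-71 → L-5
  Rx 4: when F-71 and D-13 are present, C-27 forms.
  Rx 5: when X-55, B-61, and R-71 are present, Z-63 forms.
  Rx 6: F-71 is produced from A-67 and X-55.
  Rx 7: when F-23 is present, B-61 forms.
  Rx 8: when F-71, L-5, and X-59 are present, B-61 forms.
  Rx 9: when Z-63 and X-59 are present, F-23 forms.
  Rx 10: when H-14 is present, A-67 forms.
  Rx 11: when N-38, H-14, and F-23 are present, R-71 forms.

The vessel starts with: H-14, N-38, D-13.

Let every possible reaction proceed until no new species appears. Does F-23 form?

No

F-23 would need Z-63 and X-59 (Rx 9), but Z-63 never forms.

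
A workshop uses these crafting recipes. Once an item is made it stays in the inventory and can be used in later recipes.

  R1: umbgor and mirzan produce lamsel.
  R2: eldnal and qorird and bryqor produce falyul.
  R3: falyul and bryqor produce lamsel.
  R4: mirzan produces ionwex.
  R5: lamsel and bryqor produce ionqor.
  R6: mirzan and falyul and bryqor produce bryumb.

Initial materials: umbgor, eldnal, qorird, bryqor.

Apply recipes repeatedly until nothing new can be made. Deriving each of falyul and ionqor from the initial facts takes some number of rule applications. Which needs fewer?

falyul

falyul: eldnal and qorird and bryqor → falyul (R2). [1 rule application]
ionqor: Using R2, eldnal, qorird, and bryqor make falyul. falyul and bryqor → lamsel (R3). Using R5, lamsel and bryqor make ionqor. [3 rule applications]
falyul needs fewer.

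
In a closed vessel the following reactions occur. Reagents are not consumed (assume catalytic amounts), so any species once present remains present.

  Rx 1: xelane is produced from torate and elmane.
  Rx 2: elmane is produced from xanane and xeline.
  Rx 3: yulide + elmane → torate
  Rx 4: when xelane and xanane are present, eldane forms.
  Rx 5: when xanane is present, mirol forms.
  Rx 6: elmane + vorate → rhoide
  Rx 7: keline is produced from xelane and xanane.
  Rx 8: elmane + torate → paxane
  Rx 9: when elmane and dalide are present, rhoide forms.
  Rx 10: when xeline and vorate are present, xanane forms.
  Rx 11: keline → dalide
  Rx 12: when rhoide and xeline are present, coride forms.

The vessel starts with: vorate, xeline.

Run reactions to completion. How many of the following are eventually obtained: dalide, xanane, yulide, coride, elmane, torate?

3

xeline and vorate present → xanane forms (Rx 10).
xanane and xeline present → elmane forms (Rx 2).
elmane and vorate present → rhoide forms (Rx 6).
rhoide and xeline present → coride forms (Rx 12).
dalide would need keline (Rx 11), but keline never forms.
xanane: reached.
No rule produces yulide, and it is not given.
coride: reached.
elmane: reached.
torate would need yulide and elmane (Rx 3), but yulide never forms.
Reached: xanane, coride, and elmane — 3 of the 6.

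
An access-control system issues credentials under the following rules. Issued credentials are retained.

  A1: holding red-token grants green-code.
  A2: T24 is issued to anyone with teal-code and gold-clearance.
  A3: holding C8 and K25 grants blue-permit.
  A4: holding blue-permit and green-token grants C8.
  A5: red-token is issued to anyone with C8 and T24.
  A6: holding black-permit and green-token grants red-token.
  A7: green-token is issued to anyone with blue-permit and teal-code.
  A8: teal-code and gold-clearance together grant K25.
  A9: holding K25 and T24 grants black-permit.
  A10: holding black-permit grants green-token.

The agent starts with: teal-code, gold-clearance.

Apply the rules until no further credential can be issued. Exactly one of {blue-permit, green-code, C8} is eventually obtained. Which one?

green-code

Holding teal-code and gold-clearance grants T24 (A2).
Holding teal-code and gold-clearance grants K25 (A8).
Holding K25 and T24 grants black-permit (A9).
Holding black-permit grants green-token (A10).
Holding black-permit and green-token grants red-token (A6).
Holding red-token grants green-code (A1).
blue-permit would need C8 and K25 (A3), but C8 is never granted. C8 would need blue-permit and green-token (A4), but blue-permit is never granted.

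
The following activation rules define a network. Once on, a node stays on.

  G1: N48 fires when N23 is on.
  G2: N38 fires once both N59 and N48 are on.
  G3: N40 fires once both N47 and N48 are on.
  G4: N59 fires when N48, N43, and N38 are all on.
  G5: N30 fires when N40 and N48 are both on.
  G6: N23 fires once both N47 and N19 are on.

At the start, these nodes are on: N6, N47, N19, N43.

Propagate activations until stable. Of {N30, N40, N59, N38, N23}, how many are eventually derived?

3

G6: N47 and N19 on → N23 on.
N23 is on, so N48 fires (G1).
G3: N47 and N48 on → N40 on.
N40 and N48 are on, so N30 fires (G5).
N30: reached.
N40: reached.
N59 would need N48, N43, and N38 (G4), but N38 never turns on.
N38 would need N59 and N48 (G2), but N59 never turns on.
N23: reached.
Reached: N30, N40, and N23 — 3 of the 5.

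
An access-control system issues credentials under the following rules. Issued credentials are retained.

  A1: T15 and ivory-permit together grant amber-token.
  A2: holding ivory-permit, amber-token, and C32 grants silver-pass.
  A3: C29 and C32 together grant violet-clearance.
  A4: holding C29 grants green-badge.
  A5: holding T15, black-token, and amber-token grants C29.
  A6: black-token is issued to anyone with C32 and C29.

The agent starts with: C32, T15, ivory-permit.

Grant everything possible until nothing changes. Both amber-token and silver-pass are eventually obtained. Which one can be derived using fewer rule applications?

amber-token

amber-token: Holding T15 and ivory-permit grants amber-token (A1). [1 rule application]
silver-pass: Holding T15 and ivory-permit grants amber-token (A1). Holding ivory-permit, amber-token, and C32 grants silver-pass (A2). [2 rule applications]
amber-token needs fewer.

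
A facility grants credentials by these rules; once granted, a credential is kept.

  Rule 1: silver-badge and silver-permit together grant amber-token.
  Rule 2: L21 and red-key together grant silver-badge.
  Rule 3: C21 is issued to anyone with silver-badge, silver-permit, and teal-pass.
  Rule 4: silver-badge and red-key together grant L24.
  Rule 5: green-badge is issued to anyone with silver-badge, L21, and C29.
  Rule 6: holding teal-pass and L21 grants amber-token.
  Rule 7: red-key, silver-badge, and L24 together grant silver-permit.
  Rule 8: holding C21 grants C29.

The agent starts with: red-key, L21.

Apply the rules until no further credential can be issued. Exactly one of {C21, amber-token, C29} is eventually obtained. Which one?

Holding L21 and red-key grants silver-badge (Rule 2).
Holding silver-badge and red-key grants L24 (Rule 4).
Holding red-key, silver-badge, and L24 grants silver-permit (Rule 7).
Holding silver-badge and silver-permit grants amber-token (Rule 1).
C21 would need silver-badge, silver-permit, and teal-pass (Rule 3), but teal-pass is never granted. C29 would need C21 (Rule 8), but C21 is never granted.

amber-token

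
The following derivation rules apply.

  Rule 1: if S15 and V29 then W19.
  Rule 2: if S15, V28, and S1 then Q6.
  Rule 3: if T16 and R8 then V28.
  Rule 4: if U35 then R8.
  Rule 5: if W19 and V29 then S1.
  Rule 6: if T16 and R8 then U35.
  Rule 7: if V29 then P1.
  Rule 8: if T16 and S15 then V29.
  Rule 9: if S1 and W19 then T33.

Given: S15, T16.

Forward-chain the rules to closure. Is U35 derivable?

No

U35 would need T16 and R8 (Rule 6), but R8 is never established.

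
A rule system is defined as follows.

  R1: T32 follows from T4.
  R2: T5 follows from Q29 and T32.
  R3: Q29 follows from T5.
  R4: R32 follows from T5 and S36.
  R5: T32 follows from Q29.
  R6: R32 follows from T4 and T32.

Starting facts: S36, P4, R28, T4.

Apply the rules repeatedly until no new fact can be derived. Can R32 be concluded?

Yes

T4 holds, so T32 follows (R1).
From T4 and T32, R6 gives R32.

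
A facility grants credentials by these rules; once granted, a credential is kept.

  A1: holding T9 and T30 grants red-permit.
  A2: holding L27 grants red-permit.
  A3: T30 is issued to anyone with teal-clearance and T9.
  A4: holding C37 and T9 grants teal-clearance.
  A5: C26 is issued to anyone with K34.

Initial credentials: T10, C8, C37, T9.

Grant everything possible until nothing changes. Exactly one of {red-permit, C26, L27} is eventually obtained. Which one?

Holding C37 and T9 grants teal-clearance (A4).
Holding teal-clearance and T9 grants T30 (A3).
Holding T9 and T30 grants red-permit (A1).
C26 would need K34 (A5), but K34 is never granted. No rule produces L27, and it is not given.

red-permit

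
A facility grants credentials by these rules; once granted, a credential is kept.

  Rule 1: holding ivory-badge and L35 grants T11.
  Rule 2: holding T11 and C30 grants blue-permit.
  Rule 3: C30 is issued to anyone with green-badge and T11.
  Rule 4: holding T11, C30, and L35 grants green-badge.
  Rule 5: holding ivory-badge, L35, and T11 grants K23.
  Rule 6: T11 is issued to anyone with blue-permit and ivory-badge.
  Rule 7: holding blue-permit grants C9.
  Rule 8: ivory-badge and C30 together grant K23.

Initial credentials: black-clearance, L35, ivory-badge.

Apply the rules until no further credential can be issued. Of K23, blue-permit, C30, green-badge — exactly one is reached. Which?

Holding ivory-badge and L35 grants T11 (Rule 1).
Holding ivory-badge, L35, and T11 grants K23 (Rule 5).
C30 would need green-badge and T11 (Rule 3), but green-badge is never granted. blue-permit would need T11 and C30 (Rule 2), but C30 is never granted. green-badge would need T11, C30, and L35 (Rule 4), but C30 is never granted.

K23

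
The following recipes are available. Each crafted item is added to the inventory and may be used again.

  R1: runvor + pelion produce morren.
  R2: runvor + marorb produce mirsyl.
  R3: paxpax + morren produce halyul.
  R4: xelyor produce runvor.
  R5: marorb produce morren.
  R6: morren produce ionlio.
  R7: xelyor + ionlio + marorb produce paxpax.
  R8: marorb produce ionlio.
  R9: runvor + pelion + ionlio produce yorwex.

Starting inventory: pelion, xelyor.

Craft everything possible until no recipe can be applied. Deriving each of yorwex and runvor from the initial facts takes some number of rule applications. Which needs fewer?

runvor

runvor: xelyor → runvor (R4). [1 rule application]
yorwex: xelyor → runvor (R4). Using R1, runvor and pelion make morren. Using R6, morren makes ionlio. runvor + pelion + ionlio → yorwex (R9). [4 rule applications]
runvor needs fewer.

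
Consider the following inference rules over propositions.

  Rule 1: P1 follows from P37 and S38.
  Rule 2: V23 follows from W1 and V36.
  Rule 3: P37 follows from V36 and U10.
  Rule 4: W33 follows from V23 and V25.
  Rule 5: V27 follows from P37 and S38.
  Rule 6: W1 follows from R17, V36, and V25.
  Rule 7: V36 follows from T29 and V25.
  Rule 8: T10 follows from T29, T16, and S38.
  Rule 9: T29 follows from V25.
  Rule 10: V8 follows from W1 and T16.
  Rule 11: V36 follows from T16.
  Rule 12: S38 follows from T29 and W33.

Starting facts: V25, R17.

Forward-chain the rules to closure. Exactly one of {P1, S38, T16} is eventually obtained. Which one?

From V25, Rule 9 gives T29.
T29 and V25 hold, so V36 follows (Rule 7).
R17, V36, and V25 hold, so W1 follows (Rule 6).
W1 and V36 hold, so V23 follows (Rule 2).
V23 and V25 hold, so W33 follows (Rule 4).
From T29 and W33, Rule 12 gives S38.
P1 would need P37 and S38 (Rule 1), but P37 is never established. No rule produces T16, and it is not given.

S38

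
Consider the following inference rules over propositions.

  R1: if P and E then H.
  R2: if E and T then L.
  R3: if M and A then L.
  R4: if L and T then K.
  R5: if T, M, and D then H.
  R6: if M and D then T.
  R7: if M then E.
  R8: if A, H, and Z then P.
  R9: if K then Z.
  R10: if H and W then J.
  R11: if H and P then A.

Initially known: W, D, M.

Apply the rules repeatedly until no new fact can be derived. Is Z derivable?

From M and D, R6 gives T.
From M, R7 gives E.
E and T hold, so L follows (R2).
From L and T, R4 gives K.
K holds, so Z follows (R9).

Yes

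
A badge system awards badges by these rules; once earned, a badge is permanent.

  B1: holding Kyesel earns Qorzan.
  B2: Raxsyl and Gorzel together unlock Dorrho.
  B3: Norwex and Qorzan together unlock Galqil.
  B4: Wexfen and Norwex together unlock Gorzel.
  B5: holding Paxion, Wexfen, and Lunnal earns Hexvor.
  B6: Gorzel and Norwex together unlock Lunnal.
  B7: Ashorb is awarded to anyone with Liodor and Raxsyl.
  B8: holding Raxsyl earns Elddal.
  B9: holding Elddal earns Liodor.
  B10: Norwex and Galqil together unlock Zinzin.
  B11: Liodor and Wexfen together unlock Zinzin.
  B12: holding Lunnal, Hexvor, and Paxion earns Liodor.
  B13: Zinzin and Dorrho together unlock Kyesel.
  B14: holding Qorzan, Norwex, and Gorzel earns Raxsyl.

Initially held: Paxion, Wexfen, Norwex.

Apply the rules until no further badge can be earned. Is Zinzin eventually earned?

With Wexfen and Norwex, Gorzel is earned (B4).
With Gorzel and Norwex, Lunnal is earned (B6).
With Paxion, Wexfen, and Lunnal, Hexvor is earned (B5).
With Lunnal, Hexvor, and Paxion, Liodor is earned (B12).
With Liodor and Wexfen, Zinzin is earned (B11).

Yes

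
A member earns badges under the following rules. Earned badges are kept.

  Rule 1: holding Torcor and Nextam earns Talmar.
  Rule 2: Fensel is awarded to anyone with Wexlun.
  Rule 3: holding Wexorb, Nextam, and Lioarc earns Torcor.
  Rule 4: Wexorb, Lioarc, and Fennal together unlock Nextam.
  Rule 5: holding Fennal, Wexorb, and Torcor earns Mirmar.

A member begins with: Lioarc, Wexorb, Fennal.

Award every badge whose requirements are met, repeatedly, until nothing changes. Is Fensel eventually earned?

No

Fensel would need Wexlun (Rule 2), but Wexlun is never earned.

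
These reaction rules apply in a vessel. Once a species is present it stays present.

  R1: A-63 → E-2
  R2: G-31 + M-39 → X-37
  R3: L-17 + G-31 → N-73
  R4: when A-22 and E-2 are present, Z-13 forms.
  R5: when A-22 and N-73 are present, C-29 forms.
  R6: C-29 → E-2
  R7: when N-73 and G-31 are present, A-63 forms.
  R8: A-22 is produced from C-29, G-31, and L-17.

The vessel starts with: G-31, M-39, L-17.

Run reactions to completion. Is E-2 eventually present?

L-17 and G-31 present → N-73 forms (R3).
N-73 and G-31 present → A-63 forms (R7).
A-63 present → E-2 forms (R1).

Yes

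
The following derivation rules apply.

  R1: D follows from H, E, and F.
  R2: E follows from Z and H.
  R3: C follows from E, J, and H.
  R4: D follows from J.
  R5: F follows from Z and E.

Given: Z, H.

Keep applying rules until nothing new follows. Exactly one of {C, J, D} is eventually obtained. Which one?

D

From Z and H, R2 gives E.
Z and E hold, so F follows (R5).
From H, E, and F, R1 gives D.
C would need E, J, and H (R3), but J is never established. No rule produces J, and it is not given.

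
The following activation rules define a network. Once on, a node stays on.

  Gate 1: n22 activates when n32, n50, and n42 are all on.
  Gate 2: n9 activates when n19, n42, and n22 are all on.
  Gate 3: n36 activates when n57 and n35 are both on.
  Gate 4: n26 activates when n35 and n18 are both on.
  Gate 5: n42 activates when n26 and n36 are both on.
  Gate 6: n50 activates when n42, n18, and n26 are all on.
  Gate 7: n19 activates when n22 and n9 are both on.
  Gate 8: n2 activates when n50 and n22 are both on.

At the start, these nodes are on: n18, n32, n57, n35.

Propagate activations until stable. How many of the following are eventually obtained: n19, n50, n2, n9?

n57 and n35 are on, so n36 activates (Gate 3).
Gate 4: n35 and n18 on → n26 on.
Gate 5: n26 and n36 on → n42 on.
Gate 6: n42, n18, and n26 on → n50 on.
n32, n50, and n42 are on, so n22 activates (Gate 1).
n50 and n22 are on, so n2 activates (Gate 8).
n19 would need n22 and n9 (Gate 7), but n9 never turns on.
n50: reached.
n2: reached.
n9 would need n19, n42, and n22 (Gate 2), but n19 never turns on.
Reached: n50 and n2 — 2 of the 4.

2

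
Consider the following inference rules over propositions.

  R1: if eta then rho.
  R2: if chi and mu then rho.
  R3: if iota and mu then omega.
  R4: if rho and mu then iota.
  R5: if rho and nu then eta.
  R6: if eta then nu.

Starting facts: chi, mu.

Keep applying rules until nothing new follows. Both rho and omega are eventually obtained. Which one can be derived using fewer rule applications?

rho: chi and mu hold, so rho follows (R2). [1 rule application]
omega: chi and mu hold, so rho follows (R2). rho and mu hold, so iota follows (R4). From iota and mu, R3 gives omega. [3 rule applications]
rho needs fewer.

rho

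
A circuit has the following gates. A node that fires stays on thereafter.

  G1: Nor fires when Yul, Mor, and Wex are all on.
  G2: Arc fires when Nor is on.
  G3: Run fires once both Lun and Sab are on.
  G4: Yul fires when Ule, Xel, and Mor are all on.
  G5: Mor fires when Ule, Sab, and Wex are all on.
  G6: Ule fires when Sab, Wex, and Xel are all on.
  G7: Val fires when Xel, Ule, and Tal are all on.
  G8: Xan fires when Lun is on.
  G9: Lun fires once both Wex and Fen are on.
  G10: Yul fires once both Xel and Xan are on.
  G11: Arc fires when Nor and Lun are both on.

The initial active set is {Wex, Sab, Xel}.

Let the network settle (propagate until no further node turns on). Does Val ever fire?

Val would need Xel, Ule, and Tal (G7), but Tal never turns on.

No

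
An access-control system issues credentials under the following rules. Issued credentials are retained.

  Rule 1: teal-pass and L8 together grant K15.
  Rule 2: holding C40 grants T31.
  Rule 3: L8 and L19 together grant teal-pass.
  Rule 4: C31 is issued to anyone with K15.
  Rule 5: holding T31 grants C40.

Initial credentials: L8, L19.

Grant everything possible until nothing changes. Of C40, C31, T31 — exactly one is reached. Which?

C31

Holding L8 and L19 grants teal-pass (Rule 3).
Holding teal-pass and L8 grants K15 (Rule 1).
Holding K15 grants C31 (Rule 4).
C40 would need T31 (Rule 5), but T31 is never granted. T31 would need C40 (Rule 2), but C40 is never granted.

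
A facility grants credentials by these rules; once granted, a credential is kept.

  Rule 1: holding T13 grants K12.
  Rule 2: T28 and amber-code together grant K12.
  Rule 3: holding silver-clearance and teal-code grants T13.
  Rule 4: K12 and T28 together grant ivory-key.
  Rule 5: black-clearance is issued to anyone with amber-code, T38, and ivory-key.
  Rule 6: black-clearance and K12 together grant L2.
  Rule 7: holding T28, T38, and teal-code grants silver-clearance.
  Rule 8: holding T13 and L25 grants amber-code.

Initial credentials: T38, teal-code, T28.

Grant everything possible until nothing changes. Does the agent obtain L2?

No

L2 would need black-clearance and K12 (Rule 6), but black-clearance is never granted.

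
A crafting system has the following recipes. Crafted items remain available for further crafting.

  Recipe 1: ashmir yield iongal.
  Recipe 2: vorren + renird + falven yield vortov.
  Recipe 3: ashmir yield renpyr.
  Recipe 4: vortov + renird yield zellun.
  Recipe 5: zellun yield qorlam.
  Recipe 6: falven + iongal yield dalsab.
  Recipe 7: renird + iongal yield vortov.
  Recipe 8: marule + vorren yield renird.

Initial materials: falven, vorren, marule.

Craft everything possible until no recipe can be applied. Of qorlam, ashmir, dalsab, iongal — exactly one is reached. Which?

qorlam

marule + vorren → renird (Recipe 8).
vorren + renird + falven → vortov (Recipe 2).
vortov + renird → zellun (Recipe 4).
Using Recipe 5, zellun makes qorlam.
iongal would need ashmir (Recipe 1), but ashmir is never obtained. No rule produces ashmir, and it is not given. dalsab would need falven and iongal (Recipe 6), but iongal is never obtained.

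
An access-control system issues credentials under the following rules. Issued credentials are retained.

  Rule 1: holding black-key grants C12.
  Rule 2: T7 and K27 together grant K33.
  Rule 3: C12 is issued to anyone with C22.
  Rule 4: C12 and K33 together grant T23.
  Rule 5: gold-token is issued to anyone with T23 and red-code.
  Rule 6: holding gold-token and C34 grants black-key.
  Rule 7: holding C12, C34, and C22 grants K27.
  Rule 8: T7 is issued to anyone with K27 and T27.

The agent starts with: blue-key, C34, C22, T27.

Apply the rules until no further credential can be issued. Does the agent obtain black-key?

black-key would need gold-token and C34 (Rule 6), but gold-token is never granted.

No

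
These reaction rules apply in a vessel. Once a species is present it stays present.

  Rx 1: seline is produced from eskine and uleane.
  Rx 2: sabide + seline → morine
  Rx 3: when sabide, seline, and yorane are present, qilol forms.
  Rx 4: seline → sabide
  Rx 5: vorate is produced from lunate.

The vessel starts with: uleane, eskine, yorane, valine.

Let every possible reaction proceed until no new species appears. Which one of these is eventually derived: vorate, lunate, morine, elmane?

morine

eskine and uleane present → seline forms (Rx 1).
seline present → sabide forms (Rx 4).
sabide and seline present → morine forms (Rx 2).
No rule produces elmane, and it is not given. No rule produces lunate, and it is not given. vorate would need lunate (Rx 5), but lunate never forms.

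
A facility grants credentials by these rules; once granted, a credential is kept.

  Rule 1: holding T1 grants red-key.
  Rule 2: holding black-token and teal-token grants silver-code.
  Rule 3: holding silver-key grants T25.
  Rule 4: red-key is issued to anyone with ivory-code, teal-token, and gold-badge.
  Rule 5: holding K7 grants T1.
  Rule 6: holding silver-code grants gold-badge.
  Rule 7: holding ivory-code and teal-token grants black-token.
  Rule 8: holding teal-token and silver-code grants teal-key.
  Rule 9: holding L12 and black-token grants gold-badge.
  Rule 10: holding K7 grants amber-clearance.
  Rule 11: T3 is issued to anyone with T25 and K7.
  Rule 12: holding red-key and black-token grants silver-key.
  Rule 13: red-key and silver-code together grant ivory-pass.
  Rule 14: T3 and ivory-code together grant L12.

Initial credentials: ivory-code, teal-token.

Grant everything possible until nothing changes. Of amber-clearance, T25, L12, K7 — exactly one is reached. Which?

T25

Holding ivory-code and teal-token grants black-token (Rule 7).
Holding black-token and teal-token grants silver-code (Rule 2).
Holding silver-code grants gold-badge (Rule 6).
Holding ivory-code, teal-token, and gold-badge grants red-key (Rule 4).
Holding red-key and black-token grants silver-key (Rule 12).
Holding silver-key grants T25 (Rule 3).
No rule produces K7, and it is not given. amber-clearance would need K7 (Rule 10), but K7 is never granted. L12 would need T3 and ivory-code (Rule 14), but T3 is never granted.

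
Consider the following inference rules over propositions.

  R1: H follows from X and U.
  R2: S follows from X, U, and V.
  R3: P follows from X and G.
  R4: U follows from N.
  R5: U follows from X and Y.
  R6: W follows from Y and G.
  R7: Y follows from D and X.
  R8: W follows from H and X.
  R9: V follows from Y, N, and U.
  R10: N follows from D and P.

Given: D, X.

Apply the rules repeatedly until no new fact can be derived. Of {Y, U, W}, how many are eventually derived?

D and X hold, so Y follows (R7).
X and Y hold, so U follows (R5).
From X and U, R1 gives H.
From H and X, R8 gives W.
Y: reached.
U: reached.
W: reached.
All 3 are reached.

3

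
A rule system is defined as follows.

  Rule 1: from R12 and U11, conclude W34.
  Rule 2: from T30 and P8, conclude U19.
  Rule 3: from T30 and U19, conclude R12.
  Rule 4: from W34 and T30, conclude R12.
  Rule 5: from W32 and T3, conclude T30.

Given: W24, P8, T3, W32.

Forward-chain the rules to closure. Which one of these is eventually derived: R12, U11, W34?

R12

W32 and T3 hold, so T30 follows (Rule 5).
T30 and P8 hold, so U19 follows (Rule 2).
T30 and U19 hold, so R12 follows (Rule 3).
No rule produces U11, and it is not given. W34 would need R12 and U11 (Rule 1), but U11 is never established.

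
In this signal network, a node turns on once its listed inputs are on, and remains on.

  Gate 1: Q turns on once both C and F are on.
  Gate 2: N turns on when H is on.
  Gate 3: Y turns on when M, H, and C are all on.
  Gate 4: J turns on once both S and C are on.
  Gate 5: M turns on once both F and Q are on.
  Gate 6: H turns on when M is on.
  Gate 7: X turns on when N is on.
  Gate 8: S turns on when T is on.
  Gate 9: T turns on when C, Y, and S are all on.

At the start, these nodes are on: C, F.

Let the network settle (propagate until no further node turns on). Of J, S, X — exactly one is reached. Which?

X

Gate 1: C and F on → Q on.
Gate 5: F and Q on → M on.
Gate 6: M on → H on.
Gate 2: H on → N on.
N is on, so X turns on (Gate 7).
J would need S and C (Gate 4), but S never turns on. S would need T (Gate 8), but T never turns on.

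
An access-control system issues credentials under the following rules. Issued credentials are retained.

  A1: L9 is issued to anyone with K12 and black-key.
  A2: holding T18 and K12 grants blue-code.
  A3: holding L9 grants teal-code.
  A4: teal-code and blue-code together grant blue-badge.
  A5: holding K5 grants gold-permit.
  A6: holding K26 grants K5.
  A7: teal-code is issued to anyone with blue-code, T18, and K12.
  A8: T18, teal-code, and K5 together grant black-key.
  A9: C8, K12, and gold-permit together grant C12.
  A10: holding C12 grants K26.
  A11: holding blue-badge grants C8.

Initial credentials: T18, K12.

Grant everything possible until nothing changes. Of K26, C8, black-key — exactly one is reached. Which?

C8

Holding T18 and K12 grants blue-code (A2).
Holding blue-code, T18, and K12 grants teal-code (A7).
Holding teal-code and blue-code grants blue-badge (A4).
Holding blue-badge grants C8 (A11).
K26 would need C12 (A10), but C12 is never granted. black-key would need T18, teal-code, and K5 (A8), but K5 is never granted.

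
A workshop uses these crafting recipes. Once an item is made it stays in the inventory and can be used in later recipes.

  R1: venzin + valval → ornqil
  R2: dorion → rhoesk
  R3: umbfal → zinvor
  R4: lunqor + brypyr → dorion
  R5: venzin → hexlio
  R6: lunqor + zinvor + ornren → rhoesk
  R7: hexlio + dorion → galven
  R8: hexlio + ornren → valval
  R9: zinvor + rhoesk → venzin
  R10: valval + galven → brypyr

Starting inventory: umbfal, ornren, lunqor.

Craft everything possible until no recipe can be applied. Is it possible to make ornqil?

Yes

umbfal → zinvor (R3).
lunqor + zinvor + ornren → rhoesk (R6).
zinvor + rhoesk → venzin (R9).
Using R5, venzin makes hexlio.
Using R8, hexlio and ornren make valval.
venzin + valval → ornqil (R1).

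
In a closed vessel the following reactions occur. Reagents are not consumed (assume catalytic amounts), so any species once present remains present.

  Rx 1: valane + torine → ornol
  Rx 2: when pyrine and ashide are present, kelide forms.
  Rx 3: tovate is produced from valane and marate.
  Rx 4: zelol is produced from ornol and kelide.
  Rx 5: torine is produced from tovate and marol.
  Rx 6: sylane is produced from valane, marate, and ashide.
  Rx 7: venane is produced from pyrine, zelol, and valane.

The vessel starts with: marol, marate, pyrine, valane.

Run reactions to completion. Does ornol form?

valane and marate present → tovate forms (Rx 3).
tovate and marol present → torine forms (Rx 5).
valane and torine present → ornol forms (Rx 1).

Yes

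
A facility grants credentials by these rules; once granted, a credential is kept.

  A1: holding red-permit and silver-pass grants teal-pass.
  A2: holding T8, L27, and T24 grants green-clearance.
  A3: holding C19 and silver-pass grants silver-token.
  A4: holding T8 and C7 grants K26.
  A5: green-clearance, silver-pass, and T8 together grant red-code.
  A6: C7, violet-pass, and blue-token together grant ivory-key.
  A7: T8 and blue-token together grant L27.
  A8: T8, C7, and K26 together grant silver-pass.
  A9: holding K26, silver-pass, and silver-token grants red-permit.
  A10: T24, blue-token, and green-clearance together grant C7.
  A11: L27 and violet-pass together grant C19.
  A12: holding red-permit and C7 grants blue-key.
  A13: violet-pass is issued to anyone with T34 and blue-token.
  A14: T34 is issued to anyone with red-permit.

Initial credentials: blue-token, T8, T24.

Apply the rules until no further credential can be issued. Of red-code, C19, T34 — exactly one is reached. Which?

Holding T8 and blue-token grants L27 (A7).
Holding T8, L27, and T24 grants green-clearance (A2).
Holding T24, blue-token, and green-clearance grants C7 (A10).
Holding T8 and C7 grants K26 (A4).
Holding T8, C7, and K26 grants silver-pass (A8).
Holding green-clearance, silver-pass, and T8 grants red-code (A5).
C19 would need L27 and violet-pass (A11), but violet-pass is never granted. T34 would need red-permit (A14), but red-permit is never granted.

red-code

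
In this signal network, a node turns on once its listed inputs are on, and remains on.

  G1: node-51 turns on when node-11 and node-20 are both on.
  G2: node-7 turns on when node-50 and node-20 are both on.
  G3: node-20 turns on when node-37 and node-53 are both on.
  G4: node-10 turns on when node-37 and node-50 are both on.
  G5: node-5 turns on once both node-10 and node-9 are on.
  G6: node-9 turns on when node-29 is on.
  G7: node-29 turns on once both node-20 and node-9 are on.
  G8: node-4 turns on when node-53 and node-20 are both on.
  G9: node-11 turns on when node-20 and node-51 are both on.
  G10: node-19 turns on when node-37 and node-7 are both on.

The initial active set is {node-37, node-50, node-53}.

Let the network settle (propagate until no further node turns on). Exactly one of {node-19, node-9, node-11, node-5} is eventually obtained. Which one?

node-19

G3: node-37 and node-53 on → node-20 on.
G2: node-50 and node-20 on → node-7 on.
G10: node-37 and node-7 on → node-19 on.
node-11 would need node-20 and node-51 (G9), but node-51 never turns on. node-9 would need node-29 (G6), but node-29 never turns on. node-5 would need node-10 and node-9 (G5), but node-9 never turns on.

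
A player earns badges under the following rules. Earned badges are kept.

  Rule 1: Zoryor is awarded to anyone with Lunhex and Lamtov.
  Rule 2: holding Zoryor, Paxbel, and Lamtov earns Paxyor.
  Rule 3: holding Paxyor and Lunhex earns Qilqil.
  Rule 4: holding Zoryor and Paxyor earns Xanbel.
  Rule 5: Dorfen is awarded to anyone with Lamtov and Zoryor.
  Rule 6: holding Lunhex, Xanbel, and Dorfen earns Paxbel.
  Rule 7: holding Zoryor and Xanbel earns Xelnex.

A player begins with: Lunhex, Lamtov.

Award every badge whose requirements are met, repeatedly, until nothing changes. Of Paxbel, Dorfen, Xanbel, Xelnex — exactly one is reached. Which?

Dorfen

With Lunhex and Lamtov, Zoryor is earned (Rule 1).
With Lamtov and Zoryor, Dorfen is earned (Rule 5).
Xelnex would need Zoryor and Xanbel (Rule 7), but Xanbel is never earned. Paxbel would need Lunhex, Xanbel, and Dorfen (Rule 6), but Xanbel is never earned. Xanbel would need Zoryor and Paxyor (Rule 4), but Paxyor is never earned.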